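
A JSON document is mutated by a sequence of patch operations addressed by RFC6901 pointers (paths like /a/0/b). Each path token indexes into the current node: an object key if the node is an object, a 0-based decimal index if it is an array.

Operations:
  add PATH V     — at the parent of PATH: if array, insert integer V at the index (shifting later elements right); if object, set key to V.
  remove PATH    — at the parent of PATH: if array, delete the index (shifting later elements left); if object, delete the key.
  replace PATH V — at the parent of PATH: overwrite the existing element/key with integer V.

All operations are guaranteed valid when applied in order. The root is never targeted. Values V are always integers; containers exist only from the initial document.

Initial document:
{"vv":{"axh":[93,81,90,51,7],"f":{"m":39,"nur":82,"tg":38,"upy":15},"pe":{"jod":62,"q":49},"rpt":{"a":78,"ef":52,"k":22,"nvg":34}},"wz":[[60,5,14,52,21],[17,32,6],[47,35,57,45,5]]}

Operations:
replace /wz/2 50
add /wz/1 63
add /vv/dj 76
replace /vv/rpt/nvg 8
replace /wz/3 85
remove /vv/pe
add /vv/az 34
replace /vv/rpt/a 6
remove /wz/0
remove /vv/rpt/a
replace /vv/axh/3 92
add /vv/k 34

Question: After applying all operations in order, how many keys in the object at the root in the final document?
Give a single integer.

Answer: 2

Derivation:
After op 1 (replace /wz/2 50): {"vv":{"axh":[93,81,90,51,7],"f":{"m":39,"nur":82,"tg":38,"upy":15},"pe":{"jod":62,"q":49},"rpt":{"a":78,"ef":52,"k":22,"nvg":34}},"wz":[[60,5,14,52,21],[17,32,6],50]}
After op 2 (add /wz/1 63): {"vv":{"axh":[93,81,90,51,7],"f":{"m":39,"nur":82,"tg":38,"upy":15},"pe":{"jod":62,"q":49},"rpt":{"a":78,"ef":52,"k":22,"nvg":34}},"wz":[[60,5,14,52,21],63,[17,32,6],50]}
After op 3 (add /vv/dj 76): {"vv":{"axh":[93,81,90,51,7],"dj":76,"f":{"m":39,"nur":82,"tg":38,"upy":15},"pe":{"jod":62,"q":49},"rpt":{"a":78,"ef":52,"k":22,"nvg":34}},"wz":[[60,5,14,52,21],63,[17,32,6],50]}
After op 4 (replace /vv/rpt/nvg 8): {"vv":{"axh":[93,81,90,51,7],"dj":76,"f":{"m":39,"nur":82,"tg":38,"upy":15},"pe":{"jod":62,"q":49},"rpt":{"a":78,"ef":52,"k":22,"nvg":8}},"wz":[[60,5,14,52,21],63,[17,32,6],50]}
After op 5 (replace /wz/3 85): {"vv":{"axh":[93,81,90,51,7],"dj":76,"f":{"m":39,"nur":82,"tg":38,"upy":15},"pe":{"jod":62,"q":49},"rpt":{"a":78,"ef":52,"k":22,"nvg":8}},"wz":[[60,5,14,52,21],63,[17,32,6],85]}
After op 6 (remove /vv/pe): {"vv":{"axh":[93,81,90,51,7],"dj":76,"f":{"m":39,"nur":82,"tg":38,"upy":15},"rpt":{"a":78,"ef":52,"k":22,"nvg":8}},"wz":[[60,5,14,52,21],63,[17,32,6],85]}
After op 7 (add /vv/az 34): {"vv":{"axh":[93,81,90,51,7],"az":34,"dj":76,"f":{"m":39,"nur":82,"tg":38,"upy":15},"rpt":{"a":78,"ef":52,"k":22,"nvg":8}},"wz":[[60,5,14,52,21],63,[17,32,6],85]}
After op 8 (replace /vv/rpt/a 6): {"vv":{"axh":[93,81,90,51,7],"az":34,"dj":76,"f":{"m":39,"nur":82,"tg":38,"upy":15},"rpt":{"a":6,"ef":52,"k":22,"nvg":8}},"wz":[[60,5,14,52,21],63,[17,32,6],85]}
After op 9 (remove /wz/0): {"vv":{"axh":[93,81,90,51,7],"az":34,"dj":76,"f":{"m":39,"nur":82,"tg":38,"upy":15},"rpt":{"a":6,"ef":52,"k":22,"nvg":8}},"wz":[63,[17,32,6],85]}
After op 10 (remove /vv/rpt/a): {"vv":{"axh":[93,81,90,51,7],"az":34,"dj":76,"f":{"m":39,"nur":82,"tg":38,"upy":15},"rpt":{"ef":52,"k":22,"nvg":8}},"wz":[63,[17,32,6],85]}
After op 11 (replace /vv/axh/3 92): {"vv":{"axh":[93,81,90,92,7],"az":34,"dj":76,"f":{"m":39,"nur":82,"tg":38,"upy":15},"rpt":{"ef":52,"k":22,"nvg":8}},"wz":[63,[17,32,6],85]}
After op 12 (add /vv/k 34): {"vv":{"axh":[93,81,90,92,7],"az":34,"dj":76,"f":{"m":39,"nur":82,"tg":38,"upy":15},"k":34,"rpt":{"ef":52,"k":22,"nvg":8}},"wz":[63,[17,32,6],85]}
Size at the root: 2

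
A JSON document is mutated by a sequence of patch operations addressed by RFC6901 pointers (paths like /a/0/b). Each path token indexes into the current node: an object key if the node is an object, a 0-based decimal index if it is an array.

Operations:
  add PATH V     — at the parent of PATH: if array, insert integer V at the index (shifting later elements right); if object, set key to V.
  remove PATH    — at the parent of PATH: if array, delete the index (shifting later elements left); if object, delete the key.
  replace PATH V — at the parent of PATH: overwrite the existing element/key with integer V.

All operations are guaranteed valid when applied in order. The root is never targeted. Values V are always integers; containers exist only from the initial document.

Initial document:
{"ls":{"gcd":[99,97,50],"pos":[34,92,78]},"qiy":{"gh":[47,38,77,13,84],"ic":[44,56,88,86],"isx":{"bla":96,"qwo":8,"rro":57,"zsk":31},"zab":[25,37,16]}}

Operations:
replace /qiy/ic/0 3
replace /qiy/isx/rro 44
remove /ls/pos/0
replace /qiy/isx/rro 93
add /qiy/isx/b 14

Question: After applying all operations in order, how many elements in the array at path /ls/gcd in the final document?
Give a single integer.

After op 1 (replace /qiy/ic/0 3): {"ls":{"gcd":[99,97,50],"pos":[34,92,78]},"qiy":{"gh":[47,38,77,13,84],"ic":[3,56,88,86],"isx":{"bla":96,"qwo":8,"rro":57,"zsk":31},"zab":[25,37,16]}}
After op 2 (replace /qiy/isx/rro 44): {"ls":{"gcd":[99,97,50],"pos":[34,92,78]},"qiy":{"gh":[47,38,77,13,84],"ic":[3,56,88,86],"isx":{"bla":96,"qwo":8,"rro":44,"zsk":31},"zab":[25,37,16]}}
After op 3 (remove /ls/pos/0): {"ls":{"gcd":[99,97,50],"pos":[92,78]},"qiy":{"gh":[47,38,77,13,84],"ic":[3,56,88,86],"isx":{"bla":96,"qwo":8,"rro":44,"zsk":31},"zab":[25,37,16]}}
After op 4 (replace /qiy/isx/rro 93): {"ls":{"gcd":[99,97,50],"pos":[92,78]},"qiy":{"gh":[47,38,77,13,84],"ic":[3,56,88,86],"isx":{"bla":96,"qwo":8,"rro":93,"zsk":31},"zab":[25,37,16]}}
After op 5 (add /qiy/isx/b 14): {"ls":{"gcd":[99,97,50],"pos":[92,78]},"qiy":{"gh":[47,38,77,13,84],"ic":[3,56,88,86],"isx":{"b":14,"bla":96,"qwo":8,"rro":93,"zsk":31},"zab":[25,37,16]}}
Size at path /ls/gcd: 3

Answer: 3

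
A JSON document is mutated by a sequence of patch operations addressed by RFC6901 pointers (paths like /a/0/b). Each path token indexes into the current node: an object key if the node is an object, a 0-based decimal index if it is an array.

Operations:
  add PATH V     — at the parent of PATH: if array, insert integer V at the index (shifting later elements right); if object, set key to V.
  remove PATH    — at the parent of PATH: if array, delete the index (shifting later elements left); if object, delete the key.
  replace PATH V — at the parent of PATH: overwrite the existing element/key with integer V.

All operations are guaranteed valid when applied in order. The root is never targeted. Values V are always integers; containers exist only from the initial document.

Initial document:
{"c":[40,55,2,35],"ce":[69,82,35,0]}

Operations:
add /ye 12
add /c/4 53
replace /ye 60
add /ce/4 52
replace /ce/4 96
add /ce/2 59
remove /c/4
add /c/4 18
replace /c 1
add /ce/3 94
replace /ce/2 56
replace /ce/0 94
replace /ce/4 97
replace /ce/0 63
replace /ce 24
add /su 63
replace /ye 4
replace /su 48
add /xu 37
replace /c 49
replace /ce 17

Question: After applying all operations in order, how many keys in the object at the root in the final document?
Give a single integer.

Answer: 5

Derivation:
After op 1 (add /ye 12): {"c":[40,55,2,35],"ce":[69,82,35,0],"ye":12}
After op 2 (add /c/4 53): {"c":[40,55,2,35,53],"ce":[69,82,35,0],"ye":12}
After op 3 (replace /ye 60): {"c":[40,55,2,35,53],"ce":[69,82,35,0],"ye":60}
After op 4 (add /ce/4 52): {"c":[40,55,2,35,53],"ce":[69,82,35,0,52],"ye":60}
After op 5 (replace /ce/4 96): {"c":[40,55,2,35,53],"ce":[69,82,35,0,96],"ye":60}
After op 6 (add /ce/2 59): {"c":[40,55,2,35,53],"ce":[69,82,59,35,0,96],"ye":60}
After op 7 (remove /c/4): {"c":[40,55,2,35],"ce":[69,82,59,35,0,96],"ye":60}
After op 8 (add /c/4 18): {"c":[40,55,2,35,18],"ce":[69,82,59,35,0,96],"ye":60}
After op 9 (replace /c 1): {"c":1,"ce":[69,82,59,35,0,96],"ye":60}
After op 10 (add /ce/3 94): {"c":1,"ce":[69,82,59,94,35,0,96],"ye":60}
After op 11 (replace /ce/2 56): {"c":1,"ce":[69,82,56,94,35,0,96],"ye":60}
After op 12 (replace /ce/0 94): {"c":1,"ce":[94,82,56,94,35,0,96],"ye":60}
After op 13 (replace /ce/4 97): {"c":1,"ce":[94,82,56,94,97,0,96],"ye":60}
After op 14 (replace /ce/0 63): {"c":1,"ce":[63,82,56,94,97,0,96],"ye":60}
After op 15 (replace /ce 24): {"c":1,"ce":24,"ye":60}
After op 16 (add /su 63): {"c":1,"ce":24,"su":63,"ye":60}
After op 17 (replace /ye 4): {"c":1,"ce":24,"su":63,"ye":4}
After op 18 (replace /su 48): {"c":1,"ce":24,"su":48,"ye":4}
After op 19 (add /xu 37): {"c":1,"ce":24,"su":48,"xu":37,"ye":4}
After op 20 (replace /c 49): {"c":49,"ce":24,"su":48,"xu":37,"ye":4}
After op 21 (replace /ce 17): {"c":49,"ce":17,"su":48,"xu":37,"ye":4}
Size at the root: 5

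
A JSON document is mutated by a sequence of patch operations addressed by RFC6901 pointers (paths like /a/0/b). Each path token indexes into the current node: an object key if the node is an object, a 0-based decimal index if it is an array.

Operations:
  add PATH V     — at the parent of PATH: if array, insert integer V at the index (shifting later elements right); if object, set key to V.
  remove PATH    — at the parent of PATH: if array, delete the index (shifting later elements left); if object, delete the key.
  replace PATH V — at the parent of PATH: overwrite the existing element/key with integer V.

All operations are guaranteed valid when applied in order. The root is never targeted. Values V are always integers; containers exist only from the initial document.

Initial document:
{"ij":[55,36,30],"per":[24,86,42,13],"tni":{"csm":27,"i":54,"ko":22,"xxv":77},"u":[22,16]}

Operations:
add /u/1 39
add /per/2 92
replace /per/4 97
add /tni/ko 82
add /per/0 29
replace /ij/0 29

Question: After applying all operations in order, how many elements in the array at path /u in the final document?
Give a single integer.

After op 1 (add /u/1 39): {"ij":[55,36,30],"per":[24,86,42,13],"tni":{"csm":27,"i":54,"ko":22,"xxv":77},"u":[22,39,16]}
After op 2 (add /per/2 92): {"ij":[55,36,30],"per":[24,86,92,42,13],"tni":{"csm":27,"i":54,"ko":22,"xxv":77},"u":[22,39,16]}
After op 3 (replace /per/4 97): {"ij":[55,36,30],"per":[24,86,92,42,97],"tni":{"csm":27,"i":54,"ko":22,"xxv":77},"u":[22,39,16]}
After op 4 (add /tni/ko 82): {"ij":[55,36,30],"per":[24,86,92,42,97],"tni":{"csm":27,"i":54,"ko":82,"xxv":77},"u":[22,39,16]}
After op 5 (add /per/0 29): {"ij":[55,36,30],"per":[29,24,86,92,42,97],"tni":{"csm":27,"i":54,"ko":82,"xxv":77},"u":[22,39,16]}
After op 6 (replace /ij/0 29): {"ij":[29,36,30],"per":[29,24,86,92,42,97],"tni":{"csm":27,"i":54,"ko":82,"xxv":77},"u":[22,39,16]}
Size at path /u: 3

Answer: 3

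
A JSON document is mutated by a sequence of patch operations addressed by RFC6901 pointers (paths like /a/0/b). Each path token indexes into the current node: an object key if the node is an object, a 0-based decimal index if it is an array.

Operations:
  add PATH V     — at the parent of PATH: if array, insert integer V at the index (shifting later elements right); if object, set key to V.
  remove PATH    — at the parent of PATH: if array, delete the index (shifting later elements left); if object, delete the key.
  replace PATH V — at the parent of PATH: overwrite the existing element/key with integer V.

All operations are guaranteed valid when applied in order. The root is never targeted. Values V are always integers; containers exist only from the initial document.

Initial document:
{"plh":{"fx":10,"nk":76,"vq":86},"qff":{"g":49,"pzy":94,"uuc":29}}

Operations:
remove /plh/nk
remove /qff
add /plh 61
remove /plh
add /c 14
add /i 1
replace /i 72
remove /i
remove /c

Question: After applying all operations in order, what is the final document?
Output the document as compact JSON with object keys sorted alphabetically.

Answer: {}

Derivation:
After op 1 (remove /plh/nk): {"plh":{"fx":10,"vq":86},"qff":{"g":49,"pzy":94,"uuc":29}}
After op 2 (remove /qff): {"plh":{"fx":10,"vq":86}}
After op 3 (add /plh 61): {"plh":61}
After op 4 (remove /plh): {}
After op 5 (add /c 14): {"c":14}
After op 6 (add /i 1): {"c":14,"i":1}
After op 7 (replace /i 72): {"c":14,"i":72}
After op 8 (remove /i): {"c":14}
After op 9 (remove /c): {}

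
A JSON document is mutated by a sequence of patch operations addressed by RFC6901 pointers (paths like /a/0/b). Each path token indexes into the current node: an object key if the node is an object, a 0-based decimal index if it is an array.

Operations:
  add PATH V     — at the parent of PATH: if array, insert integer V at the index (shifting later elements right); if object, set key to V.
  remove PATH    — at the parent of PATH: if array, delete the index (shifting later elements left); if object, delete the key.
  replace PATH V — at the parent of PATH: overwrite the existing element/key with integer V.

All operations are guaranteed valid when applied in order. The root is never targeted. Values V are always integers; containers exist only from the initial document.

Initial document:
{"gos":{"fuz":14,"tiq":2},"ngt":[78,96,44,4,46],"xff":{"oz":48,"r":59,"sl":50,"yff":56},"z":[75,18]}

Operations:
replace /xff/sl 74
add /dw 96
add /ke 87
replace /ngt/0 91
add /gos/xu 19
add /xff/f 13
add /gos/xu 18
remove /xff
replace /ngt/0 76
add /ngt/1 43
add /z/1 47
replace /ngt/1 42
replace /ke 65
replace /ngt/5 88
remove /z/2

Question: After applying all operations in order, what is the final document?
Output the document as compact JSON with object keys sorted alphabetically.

Answer: {"dw":96,"gos":{"fuz":14,"tiq":2,"xu":18},"ke":65,"ngt":[76,42,96,44,4,88],"z":[75,47]}

Derivation:
After op 1 (replace /xff/sl 74): {"gos":{"fuz":14,"tiq":2},"ngt":[78,96,44,4,46],"xff":{"oz":48,"r":59,"sl":74,"yff":56},"z":[75,18]}
After op 2 (add /dw 96): {"dw":96,"gos":{"fuz":14,"tiq":2},"ngt":[78,96,44,4,46],"xff":{"oz":48,"r":59,"sl":74,"yff":56},"z":[75,18]}
After op 3 (add /ke 87): {"dw":96,"gos":{"fuz":14,"tiq":2},"ke":87,"ngt":[78,96,44,4,46],"xff":{"oz":48,"r":59,"sl":74,"yff":56},"z":[75,18]}
After op 4 (replace /ngt/0 91): {"dw":96,"gos":{"fuz":14,"tiq":2},"ke":87,"ngt":[91,96,44,4,46],"xff":{"oz":48,"r":59,"sl":74,"yff":56},"z":[75,18]}
After op 5 (add /gos/xu 19): {"dw":96,"gos":{"fuz":14,"tiq":2,"xu":19},"ke":87,"ngt":[91,96,44,4,46],"xff":{"oz":48,"r":59,"sl":74,"yff":56},"z":[75,18]}
After op 6 (add /xff/f 13): {"dw":96,"gos":{"fuz":14,"tiq":2,"xu":19},"ke":87,"ngt":[91,96,44,4,46],"xff":{"f":13,"oz":48,"r":59,"sl":74,"yff":56},"z":[75,18]}
After op 7 (add /gos/xu 18): {"dw":96,"gos":{"fuz":14,"tiq":2,"xu":18},"ke":87,"ngt":[91,96,44,4,46],"xff":{"f":13,"oz":48,"r":59,"sl":74,"yff":56},"z":[75,18]}
After op 8 (remove /xff): {"dw":96,"gos":{"fuz":14,"tiq":2,"xu":18},"ke":87,"ngt":[91,96,44,4,46],"z":[75,18]}
After op 9 (replace /ngt/0 76): {"dw":96,"gos":{"fuz":14,"tiq":2,"xu":18},"ke":87,"ngt":[76,96,44,4,46],"z":[75,18]}
After op 10 (add /ngt/1 43): {"dw":96,"gos":{"fuz":14,"tiq":2,"xu":18},"ke":87,"ngt":[76,43,96,44,4,46],"z":[75,18]}
After op 11 (add /z/1 47): {"dw":96,"gos":{"fuz":14,"tiq":2,"xu":18},"ke":87,"ngt":[76,43,96,44,4,46],"z":[75,47,18]}
After op 12 (replace /ngt/1 42): {"dw":96,"gos":{"fuz":14,"tiq":2,"xu":18},"ke":87,"ngt":[76,42,96,44,4,46],"z":[75,47,18]}
After op 13 (replace /ke 65): {"dw":96,"gos":{"fuz":14,"tiq":2,"xu":18},"ke":65,"ngt":[76,42,96,44,4,46],"z":[75,47,18]}
After op 14 (replace /ngt/5 88): {"dw":96,"gos":{"fuz":14,"tiq":2,"xu":18},"ke":65,"ngt":[76,42,96,44,4,88],"z":[75,47,18]}
After op 15 (remove /z/2): {"dw":96,"gos":{"fuz":14,"tiq":2,"xu":18},"ke":65,"ngt":[76,42,96,44,4,88],"z":[75,47]}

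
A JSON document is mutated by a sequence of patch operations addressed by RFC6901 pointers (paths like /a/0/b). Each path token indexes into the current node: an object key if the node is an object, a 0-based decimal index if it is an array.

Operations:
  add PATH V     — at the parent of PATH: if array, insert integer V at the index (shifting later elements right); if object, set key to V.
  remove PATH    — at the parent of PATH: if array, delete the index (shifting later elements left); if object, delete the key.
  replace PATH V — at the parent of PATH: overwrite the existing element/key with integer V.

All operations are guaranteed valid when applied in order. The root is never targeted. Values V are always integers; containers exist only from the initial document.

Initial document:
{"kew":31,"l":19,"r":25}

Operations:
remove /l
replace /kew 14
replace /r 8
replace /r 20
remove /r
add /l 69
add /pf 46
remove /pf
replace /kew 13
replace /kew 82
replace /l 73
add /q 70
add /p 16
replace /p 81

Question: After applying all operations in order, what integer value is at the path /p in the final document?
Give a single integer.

Answer: 81

Derivation:
After op 1 (remove /l): {"kew":31,"r":25}
After op 2 (replace /kew 14): {"kew":14,"r":25}
After op 3 (replace /r 8): {"kew":14,"r":8}
After op 4 (replace /r 20): {"kew":14,"r":20}
After op 5 (remove /r): {"kew":14}
After op 6 (add /l 69): {"kew":14,"l":69}
After op 7 (add /pf 46): {"kew":14,"l":69,"pf":46}
After op 8 (remove /pf): {"kew":14,"l":69}
After op 9 (replace /kew 13): {"kew":13,"l":69}
After op 10 (replace /kew 82): {"kew":82,"l":69}
After op 11 (replace /l 73): {"kew":82,"l":73}
After op 12 (add /q 70): {"kew":82,"l":73,"q":70}
After op 13 (add /p 16): {"kew":82,"l":73,"p":16,"q":70}
After op 14 (replace /p 81): {"kew":82,"l":73,"p":81,"q":70}
Value at /p: 81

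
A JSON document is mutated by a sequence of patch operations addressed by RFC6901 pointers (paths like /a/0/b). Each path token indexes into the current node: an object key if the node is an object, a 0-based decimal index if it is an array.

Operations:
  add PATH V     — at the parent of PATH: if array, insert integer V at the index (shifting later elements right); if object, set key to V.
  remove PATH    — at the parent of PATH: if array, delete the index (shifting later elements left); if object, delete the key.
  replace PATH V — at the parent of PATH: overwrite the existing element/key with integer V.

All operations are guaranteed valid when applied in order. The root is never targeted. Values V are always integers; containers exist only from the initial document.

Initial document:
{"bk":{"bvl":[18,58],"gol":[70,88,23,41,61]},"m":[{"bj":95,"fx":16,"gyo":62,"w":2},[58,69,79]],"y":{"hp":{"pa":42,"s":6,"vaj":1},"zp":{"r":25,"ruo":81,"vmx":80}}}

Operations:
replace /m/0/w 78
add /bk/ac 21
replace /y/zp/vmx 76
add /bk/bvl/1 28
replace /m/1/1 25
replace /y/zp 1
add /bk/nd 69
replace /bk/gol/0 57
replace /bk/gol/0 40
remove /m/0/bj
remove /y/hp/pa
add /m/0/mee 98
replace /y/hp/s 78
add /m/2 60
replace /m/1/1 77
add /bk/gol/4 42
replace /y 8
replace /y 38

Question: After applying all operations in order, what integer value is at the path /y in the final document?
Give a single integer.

Answer: 38

Derivation:
After op 1 (replace /m/0/w 78): {"bk":{"bvl":[18,58],"gol":[70,88,23,41,61]},"m":[{"bj":95,"fx":16,"gyo":62,"w":78},[58,69,79]],"y":{"hp":{"pa":42,"s":6,"vaj":1},"zp":{"r":25,"ruo":81,"vmx":80}}}
After op 2 (add /bk/ac 21): {"bk":{"ac":21,"bvl":[18,58],"gol":[70,88,23,41,61]},"m":[{"bj":95,"fx":16,"gyo":62,"w":78},[58,69,79]],"y":{"hp":{"pa":42,"s":6,"vaj":1},"zp":{"r":25,"ruo":81,"vmx":80}}}
After op 3 (replace /y/zp/vmx 76): {"bk":{"ac":21,"bvl":[18,58],"gol":[70,88,23,41,61]},"m":[{"bj":95,"fx":16,"gyo":62,"w":78},[58,69,79]],"y":{"hp":{"pa":42,"s":6,"vaj":1},"zp":{"r":25,"ruo":81,"vmx":76}}}
After op 4 (add /bk/bvl/1 28): {"bk":{"ac":21,"bvl":[18,28,58],"gol":[70,88,23,41,61]},"m":[{"bj":95,"fx":16,"gyo":62,"w":78},[58,69,79]],"y":{"hp":{"pa":42,"s":6,"vaj":1},"zp":{"r":25,"ruo":81,"vmx":76}}}
After op 5 (replace /m/1/1 25): {"bk":{"ac":21,"bvl":[18,28,58],"gol":[70,88,23,41,61]},"m":[{"bj":95,"fx":16,"gyo":62,"w":78},[58,25,79]],"y":{"hp":{"pa":42,"s":6,"vaj":1},"zp":{"r":25,"ruo":81,"vmx":76}}}
After op 6 (replace /y/zp 1): {"bk":{"ac":21,"bvl":[18,28,58],"gol":[70,88,23,41,61]},"m":[{"bj":95,"fx":16,"gyo":62,"w":78},[58,25,79]],"y":{"hp":{"pa":42,"s":6,"vaj":1},"zp":1}}
After op 7 (add /bk/nd 69): {"bk":{"ac":21,"bvl":[18,28,58],"gol":[70,88,23,41,61],"nd":69},"m":[{"bj":95,"fx":16,"gyo":62,"w":78},[58,25,79]],"y":{"hp":{"pa":42,"s":6,"vaj":1},"zp":1}}
After op 8 (replace /bk/gol/0 57): {"bk":{"ac":21,"bvl":[18,28,58],"gol":[57,88,23,41,61],"nd":69},"m":[{"bj":95,"fx":16,"gyo":62,"w":78},[58,25,79]],"y":{"hp":{"pa":42,"s":6,"vaj":1},"zp":1}}
After op 9 (replace /bk/gol/0 40): {"bk":{"ac":21,"bvl":[18,28,58],"gol":[40,88,23,41,61],"nd":69},"m":[{"bj":95,"fx":16,"gyo":62,"w":78},[58,25,79]],"y":{"hp":{"pa":42,"s":6,"vaj":1},"zp":1}}
After op 10 (remove /m/0/bj): {"bk":{"ac":21,"bvl":[18,28,58],"gol":[40,88,23,41,61],"nd":69},"m":[{"fx":16,"gyo":62,"w":78},[58,25,79]],"y":{"hp":{"pa":42,"s":6,"vaj":1},"zp":1}}
After op 11 (remove /y/hp/pa): {"bk":{"ac":21,"bvl":[18,28,58],"gol":[40,88,23,41,61],"nd":69},"m":[{"fx":16,"gyo":62,"w":78},[58,25,79]],"y":{"hp":{"s":6,"vaj":1},"zp":1}}
After op 12 (add /m/0/mee 98): {"bk":{"ac":21,"bvl":[18,28,58],"gol":[40,88,23,41,61],"nd":69},"m":[{"fx":16,"gyo":62,"mee":98,"w":78},[58,25,79]],"y":{"hp":{"s":6,"vaj":1},"zp":1}}
After op 13 (replace /y/hp/s 78): {"bk":{"ac":21,"bvl":[18,28,58],"gol":[40,88,23,41,61],"nd":69},"m":[{"fx":16,"gyo":62,"mee":98,"w":78},[58,25,79]],"y":{"hp":{"s":78,"vaj":1},"zp":1}}
After op 14 (add /m/2 60): {"bk":{"ac":21,"bvl":[18,28,58],"gol":[40,88,23,41,61],"nd":69},"m":[{"fx":16,"gyo":62,"mee":98,"w":78},[58,25,79],60],"y":{"hp":{"s":78,"vaj":1},"zp":1}}
After op 15 (replace /m/1/1 77): {"bk":{"ac":21,"bvl":[18,28,58],"gol":[40,88,23,41,61],"nd":69},"m":[{"fx":16,"gyo":62,"mee":98,"w":78},[58,77,79],60],"y":{"hp":{"s":78,"vaj":1},"zp":1}}
After op 16 (add /bk/gol/4 42): {"bk":{"ac":21,"bvl":[18,28,58],"gol":[40,88,23,41,42,61],"nd":69},"m":[{"fx":16,"gyo":62,"mee":98,"w":78},[58,77,79],60],"y":{"hp":{"s":78,"vaj":1},"zp":1}}
After op 17 (replace /y 8): {"bk":{"ac":21,"bvl":[18,28,58],"gol":[40,88,23,41,42,61],"nd":69},"m":[{"fx":16,"gyo":62,"mee":98,"w":78},[58,77,79],60],"y":8}
After op 18 (replace /y 38): {"bk":{"ac":21,"bvl":[18,28,58],"gol":[40,88,23,41,42,61],"nd":69},"m":[{"fx":16,"gyo":62,"mee":98,"w":78},[58,77,79],60],"y":38}
Value at /y: 38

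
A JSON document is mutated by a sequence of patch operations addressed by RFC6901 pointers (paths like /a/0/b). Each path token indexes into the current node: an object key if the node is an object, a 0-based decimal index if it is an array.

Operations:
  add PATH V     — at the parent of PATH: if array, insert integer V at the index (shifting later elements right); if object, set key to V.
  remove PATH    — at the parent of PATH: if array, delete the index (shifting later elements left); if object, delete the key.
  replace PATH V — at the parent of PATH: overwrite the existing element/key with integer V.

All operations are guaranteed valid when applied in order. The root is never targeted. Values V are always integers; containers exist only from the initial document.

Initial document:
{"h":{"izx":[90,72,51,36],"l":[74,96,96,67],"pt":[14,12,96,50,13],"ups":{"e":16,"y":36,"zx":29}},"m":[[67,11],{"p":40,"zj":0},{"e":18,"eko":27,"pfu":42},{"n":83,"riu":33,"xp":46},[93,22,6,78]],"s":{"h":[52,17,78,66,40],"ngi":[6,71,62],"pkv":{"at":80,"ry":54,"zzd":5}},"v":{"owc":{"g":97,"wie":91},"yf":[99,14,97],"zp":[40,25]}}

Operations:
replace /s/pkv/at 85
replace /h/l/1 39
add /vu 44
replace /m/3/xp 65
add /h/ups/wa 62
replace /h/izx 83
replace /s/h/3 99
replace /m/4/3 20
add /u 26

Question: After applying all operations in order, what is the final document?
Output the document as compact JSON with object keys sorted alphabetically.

Answer: {"h":{"izx":83,"l":[74,39,96,67],"pt":[14,12,96,50,13],"ups":{"e":16,"wa":62,"y":36,"zx":29}},"m":[[67,11],{"p":40,"zj":0},{"e":18,"eko":27,"pfu":42},{"n":83,"riu":33,"xp":65},[93,22,6,20]],"s":{"h":[52,17,78,99,40],"ngi":[6,71,62],"pkv":{"at":85,"ry":54,"zzd":5}},"u":26,"v":{"owc":{"g":97,"wie":91},"yf":[99,14,97],"zp":[40,25]},"vu":44}

Derivation:
After op 1 (replace /s/pkv/at 85): {"h":{"izx":[90,72,51,36],"l":[74,96,96,67],"pt":[14,12,96,50,13],"ups":{"e":16,"y":36,"zx":29}},"m":[[67,11],{"p":40,"zj":0},{"e":18,"eko":27,"pfu":42},{"n":83,"riu":33,"xp":46},[93,22,6,78]],"s":{"h":[52,17,78,66,40],"ngi":[6,71,62],"pkv":{"at":85,"ry":54,"zzd":5}},"v":{"owc":{"g":97,"wie":91},"yf":[99,14,97],"zp":[40,25]}}
After op 2 (replace /h/l/1 39): {"h":{"izx":[90,72,51,36],"l":[74,39,96,67],"pt":[14,12,96,50,13],"ups":{"e":16,"y":36,"zx":29}},"m":[[67,11],{"p":40,"zj":0},{"e":18,"eko":27,"pfu":42},{"n":83,"riu":33,"xp":46},[93,22,6,78]],"s":{"h":[52,17,78,66,40],"ngi":[6,71,62],"pkv":{"at":85,"ry":54,"zzd":5}},"v":{"owc":{"g":97,"wie":91},"yf":[99,14,97],"zp":[40,25]}}
After op 3 (add /vu 44): {"h":{"izx":[90,72,51,36],"l":[74,39,96,67],"pt":[14,12,96,50,13],"ups":{"e":16,"y":36,"zx":29}},"m":[[67,11],{"p":40,"zj":0},{"e":18,"eko":27,"pfu":42},{"n":83,"riu":33,"xp":46},[93,22,6,78]],"s":{"h":[52,17,78,66,40],"ngi":[6,71,62],"pkv":{"at":85,"ry":54,"zzd":5}},"v":{"owc":{"g":97,"wie":91},"yf":[99,14,97],"zp":[40,25]},"vu":44}
After op 4 (replace /m/3/xp 65): {"h":{"izx":[90,72,51,36],"l":[74,39,96,67],"pt":[14,12,96,50,13],"ups":{"e":16,"y":36,"zx":29}},"m":[[67,11],{"p":40,"zj":0},{"e":18,"eko":27,"pfu":42},{"n":83,"riu":33,"xp":65},[93,22,6,78]],"s":{"h":[52,17,78,66,40],"ngi":[6,71,62],"pkv":{"at":85,"ry":54,"zzd":5}},"v":{"owc":{"g":97,"wie":91},"yf":[99,14,97],"zp":[40,25]},"vu":44}
After op 5 (add /h/ups/wa 62): {"h":{"izx":[90,72,51,36],"l":[74,39,96,67],"pt":[14,12,96,50,13],"ups":{"e":16,"wa":62,"y":36,"zx":29}},"m":[[67,11],{"p":40,"zj":0},{"e":18,"eko":27,"pfu":42},{"n":83,"riu":33,"xp":65},[93,22,6,78]],"s":{"h":[52,17,78,66,40],"ngi":[6,71,62],"pkv":{"at":85,"ry":54,"zzd":5}},"v":{"owc":{"g":97,"wie":91},"yf":[99,14,97],"zp":[40,25]},"vu":44}
After op 6 (replace /h/izx 83): {"h":{"izx":83,"l":[74,39,96,67],"pt":[14,12,96,50,13],"ups":{"e":16,"wa":62,"y":36,"zx":29}},"m":[[67,11],{"p":40,"zj":0},{"e":18,"eko":27,"pfu":42},{"n":83,"riu":33,"xp":65},[93,22,6,78]],"s":{"h":[52,17,78,66,40],"ngi":[6,71,62],"pkv":{"at":85,"ry":54,"zzd":5}},"v":{"owc":{"g":97,"wie":91},"yf":[99,14,97],"zp":[40,25]},"vu":44}
After op 7 (replace /s/h/3 99): {"h":{"izx":83,"l":[74,39,96,67],"pt":[14,12,96,50,13],"ups":{"e":16,"wa":62,"y":36,"zx":29}},"m":[[67,11],{"p":40,"zj":0},{"e":18,"eko":27,"pfu":42},{"n":83,"riu":33,"xp":65},[93,22,6,78]],"s":{"h":[52,17,78,99,40],"ngi":[6,71,62],"pkv":{"at":85,"ry":54,"zzd":5}},"v":{"owc":{"g":97,"wie":91},"yf":[99,14,97],"zp":[40,25]},"vu":44}
After op 8 (replace /m/4/3 20): {"h":{"izx":83,"l":[74,39,96,67],"pt":[14,12,96,50,13],"ups":{"e":16,"wa":62,"y":36,"zx":29}},"m":[[67,11],{"p":40,"zj":0},{"e":18,"eko":27,"pfu":42},{"n":83,"riu":33,"xp":65},[93,22,6,20]],"s":{"h":[52,17,78,99,40],"ngi":[6,71,62],"pkv":{"at":85,"ry":54,"zzd":5}},"v":{"owc":{"g":97,"wie":91},"yf":[99,14,97],"zp":[40,25]},"vu":44}
After op 9 (add /u 26): {"h":{"izx":83,"l":[74,39,96,67],"pt":[14,12,96,50,13],"ups":{"e":16,"wa":62,"y":36,"zx":29}},"m":[[67,11],{"p":40,"zj":0},{"e":18,"eko":27,"pfu":42},{"n":83,"riu":33,"xp":65},[93,22,6,20]],"s":{"h":[52,17,78,99,40],"ngi":[6,71,62],"pkv":{"at":85,"ry":54,"zzd":5}},"u":26,"v":{"owc":{"g":97,"wie":91},"yf":[99,14,97],"zp":[40,25]},"vu":44}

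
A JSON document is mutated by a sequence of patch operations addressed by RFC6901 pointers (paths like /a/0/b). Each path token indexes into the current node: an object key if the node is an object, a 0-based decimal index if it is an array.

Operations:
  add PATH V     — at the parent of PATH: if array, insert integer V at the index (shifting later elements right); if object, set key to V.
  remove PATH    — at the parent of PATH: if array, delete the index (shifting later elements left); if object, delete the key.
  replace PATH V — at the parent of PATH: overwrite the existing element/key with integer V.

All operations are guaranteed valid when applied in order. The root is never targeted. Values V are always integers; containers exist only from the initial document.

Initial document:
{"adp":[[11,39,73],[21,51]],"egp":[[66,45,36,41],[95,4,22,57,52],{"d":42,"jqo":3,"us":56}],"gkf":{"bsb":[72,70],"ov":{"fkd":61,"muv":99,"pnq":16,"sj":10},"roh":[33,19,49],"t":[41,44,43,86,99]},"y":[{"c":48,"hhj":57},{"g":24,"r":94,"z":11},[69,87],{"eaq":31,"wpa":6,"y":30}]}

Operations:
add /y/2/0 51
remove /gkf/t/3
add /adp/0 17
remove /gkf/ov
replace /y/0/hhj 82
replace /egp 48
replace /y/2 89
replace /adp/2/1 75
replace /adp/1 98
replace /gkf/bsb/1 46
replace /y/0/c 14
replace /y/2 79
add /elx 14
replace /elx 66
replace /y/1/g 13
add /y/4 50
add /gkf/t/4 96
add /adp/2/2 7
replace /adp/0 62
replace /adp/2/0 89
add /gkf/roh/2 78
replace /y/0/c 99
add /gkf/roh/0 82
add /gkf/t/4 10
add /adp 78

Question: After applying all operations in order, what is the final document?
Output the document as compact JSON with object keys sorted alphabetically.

After op 1 (add /y/2/0 51): {"adp":[[11,39,73],[21,51]],"egp":[[66,45,36,41],[95,4,22,57,52],{"d":42,"jqo":3,"us":56}],"gkf":{"bsb":[72,70],"ov":{"fkd":61,"muv":99,"pnq":16,"sj":10},"roh":[33,19,49],"t":[41,44,43,86,99]},"y":[{"c":48,"hhj":57},{"g":24,"r":94,"z":11},[51,69,87],{"eaq":31,"wpa":6,"y":30}]}
After op 2 (remove /gkf/t/3): {"adp":[[11,39,73],[21,51]],"egp":[[66,45,36,41],[95,4,22,57,52],{"d":42,"jqo":3,"us":56}],"gkf":{"bsb":[72,70],"ov":{"fkd":61,"muv":99,"pnq":16,"sj":10},"roh":[33,19,49],"t":[41,44,43,99]},"y":[{"c":48,"hhj":57},{"g":24,"r":94,"z":11},[51,69,87],{"eaq":31,"wpa":6,"y":30}]}
After op 3 (add /adp/0 17): {"adp":[17,[11,39,73],[21,51]],"egp":[[66,45,36,41],[95,4,22,57,52],{"d":42,"jqo":3,"us":56}],"gkf":{"bsb":[72,70],"ov":{"fkd":61,"muv":99,"pnq":16,"sj":10},"roh":[33,19,49],"t":[41,44,43,99]},"y":[{"c":48,"hhj":57},{"g":24,"r":94,"z":11},[51,69,87],{"eaq":31,"wpa":6,"y":30}]}
After op 4 (remove /gkf/ov): {"adp":[17,[11,39,73],[21,51]],"egp":[[66,45,36,41],[95,4,22,57,52],{"d":42,"jqo":3,"us":56}],"gkf":{"bsb":[72,70],"roh":[33,19,49],"t":[41,44,43,99]},"y":[{"c":48,"hhj":57},{"g":24,"r":94,"z":11},[51,69,87],{"eaq":31,"wpa":6,"y":30}]}
After op 5 (replace /y/0/hhj 82): {"adp":[17,[11,39,73],[21,51]],"egp":[[66,45,36,41],[95,4,22,57,52],{"d":42,"jqo":3,"us":56}],"gkf":{"bsb":[72,70],"roh":[33,19,49],"t":[41,44,43,99]},"y":[{"c":48,"hhj":82},{"g":24,"r":94,"z":11},[51,69,87],{"eaq":31,"wpa":6,"y":30}]}
After op 6 (replace /egp 48): {"adp":[17,[11,39,73],[21,51]],"egp":48,"gkf":{"bsb":[72,70],"roh":[33,19,49],"t":[41,44,43,99]},"y":[{"c":48,"hhj":82},{"g":24,"r":94,"z":11},[51,69,87],{"eaq":31,"wpa":6,"y":30}]}
After op 7 (replace /y/2 89): {"adp":[17,[11,39,73],[21,51]],"egp":48,"gkf":{"bsb":[72,70],"roh":[33,19,49],"t":[41,44,43,99]},"y":[{"c":48,"hhj":82},{"g":24,"r":94,"z":11},89,{"eaq":31,"wpa":6,"y":30}]}
After op 8 (replace /adp/2/1 75): {"adp":[17,[11,39,73],[21,75]],"egp":48,"gkf":{"bsb":[72,70],"roh":[33,19,49],"t":[41,44,43,99]},"y":[{"c":48,"hhj":82},{"g":24,"r":94,"z":11},89,{"eaq":31,"wpa":6,"y":30}]}
After op 9 (replace /adp/1 98): {"adp":[17,98,[21,75]],"egp":48,"gkf":{"bsb":[72,70],"roh":[33,19,49],"t":[41,44,43,99]},"y":[{"c":48,"hhj":82},{"g":24,"r":94,"z":11},89,{"eaq":31,"wpa":6,"y":30}]}
After op 10 (replace /gkf/bsb/1 46): {"adp":[17,98,[21,75]],"egp":48,"gkf":{"bsb":[72,46],"roh":[33,19,49],"t":[41,44,43,99]},"y":[{"c":48,"hhj":82},{"g":24,"r":94,"z":11},89,{"eaq":31,"wpa":6,"y":30}]}
After op 11 (replace /y/0/c 14): {"adp":[17,98,[21,75]],"egp":48,"gkf":{"bsb":[72,46],"roh":[33,19,49],"t":[41,44,43,99]},"y":[{"c":14,"hhj":82},{"g":24,"r":94,"z":11},89,{"eaq":31,"wpa":6,"y":30}]}
After op 12 (replace /y/2 79): {"adp":[17,98,[21,75]],"egp":48,"gkf":{"bsb":[72,46],"roh":[33,19,49],"t":[41,44,43,99]},"y":[{"c":14,"hhj":82},{"g":24,"r":94,"z":11},79,{"eaq":31,"wpa":6,"y":30}]}
After op 13 (add /elx 14): {"adp":[17,98,[21,75]],"egp":48,"elx":14,"gkf":{"bsb":[72,46],"roh":[33,19,49],"t":[41,44,43,99]},"y":[{"c":14,"hhj":82},{"g":24,"r":94,"z":11},79,{"eaq":31,"wpa":6,"y":30}]}
After op 14 (replace /elx 66): {"adp":[17,98,[21,75]],"egp":48,"elx":66,"gkf":{"bsb":[72,46],"roh":[33,19,49],"t":[41,44,43,99]},"y":[{"c":14,"hhj":82},{"g":24,"r":94,"z":11},79,{"eaq":31,"wpa":6,"y":30}]}
After op 15 (replace /y/1/g 13): {"adp":[17,98,[21,75]],"egp":48,"elx":66,"gkf":{"bsb":[72,46],"roh":[33,19,49],"t":[41,44,43,99]},"y":[{"c":14,"hhj":82},{"g":13,"r":94,"z":11},79,{"eaq":31,"wpa":6,"y":30}]}
After op 16 (add /y/4 50): {"adp":[17,98,[21,75]],"egp":48,"elx":66,"gkf":{"bsb":[72,46],"roh":[33,19,49],"t":[41,44,43,99]},"y":[{"c":14,"hhj":82},{"g":13,"r":94,"z":11},79,{"eaq":31,"wpa":6,"y":30},50]}
After op 17 (add /gkf/t/4 96): {"adp":[17,98,[21,75]],"egp":48,"elx":66,"gkf":{"bsb":[72,46],"roh":[33,19,49],"t":[41,44,43,99,96]},"y":[{"c":14,"hhj":82},{"g":13,"r":94,"z":11},79,{"eaq":31,"wpa":6,"y":30},50]}
After op 18 (add /adp/2/2 7): {"adp":[17,98,[21,75,7]],"egp":48,"elx":66,"gkf":{"bsb":[72,46],"roh":[33,19,49],"t":[41,44,43,99,96]},"y":[{"c":14,"hhj":82},{"g":13,"r":94,"z":11},79,{"eaq":31,"wpa":6,"y":30},50]}
After op 19 (replace /adp/0 62): {"adp":[62,98,[21,75,7]],"egp":48,"elx":66,"gkf":{"bsb":[72,46],"roh":[33,19,49],"t":[41,44,43,99,96]},"y":[{"c":14,"hhj":82},{"g":13,"r":94,"z":11},79,{"eaq":31,"wpa":6,"y":30},50]}
After op 20 (replace /adp/2/0 89): {"adp":[62,98,[89,75,7]],"egp":48,"elx":66,"gkf":{"bsb":[72,46],"roh":[33,19,49],"t":[41,44,43,99,96]},"y":[{"c":14,"hhj":82},{"g":13,"r":94,"z":11},79,{"eaq":31,"wpa":6,"y":30},50]}
After op 21 (add /gkf/roh/2 78): {"adp":[62,98,[89,75,7]],"egp":48,"elx":66,"gkf":{"bsb":[72,46],"roh":[33,19,78,49],"t":[41,44,43,99,96]},"y":[{"c":14,"hhj":82},{"g":13,"r":94,"z":11},79,{"eaq":31,"wpa":6,"y":30},50]}
After op 22 (replace /y/0/c 99): {"adp":[62,98,[89,75,7]],"egp":48,"elx":66,"gkf":{"bsb":[72,46],"roh":[33,19,78,49],"t":[41,44,43,99,96]},"y":[{"c":99,"hhj":82},{"g":13,"r":94,"z":11},79,{"eaq":31,"wpa":6,"y":30},50]}
After op 23 (add /gkf/roh/0 82): {"adp":[62,98,[89,75,7]],"egp":48,"elx":66,"gkf":{"bsb":[72,46],"roh":[82,33,19,78,49],"t":[41,44,43,99,96]},"y":[{"c":99,"hhj":82},{"g":13,"r":94,"z":11},79,{"eaq":31,"wpa":6,"y":30},50]}
After op 24 (add /gkf/t/4 10): {"adp":[62,98,[89,75,7]],"egp":48,"elx":66,"gkf":{"bsb":[72,46],"roh":[82,33,19,78,49],"t":[41,44,43,99,10,96]},"y":[{"c":99,"hhj":82},{"g":13,"r":94,"z":11},79,{"eaq":31,"wpa":6,"y":30},50]}
After op 25 (add /adp 78): {"adp":78,"egp":48,"elx":66,"gkf":{"bsb":[72,46],"roh":[82,33,19,78,49],"t":[41,44,43,99,10,96]},"y":[{"c":99,"hhj":82},{"g":13,"r":94,"z":11},79,{"eaq":31,"wpa":6,"y":30},50]}

Answer: {"adp":78,"egp":48,"elx":66,"gkf":{"bsb":[72,46],"roh":[82,33,19,78,49],"t":[41,44,43,99,10,96]},"y":[{"c":99,"hhj":82},{"g":13,"r":94,"z":11},79,{"eaq":31,"wpa":6,"y":30},50]}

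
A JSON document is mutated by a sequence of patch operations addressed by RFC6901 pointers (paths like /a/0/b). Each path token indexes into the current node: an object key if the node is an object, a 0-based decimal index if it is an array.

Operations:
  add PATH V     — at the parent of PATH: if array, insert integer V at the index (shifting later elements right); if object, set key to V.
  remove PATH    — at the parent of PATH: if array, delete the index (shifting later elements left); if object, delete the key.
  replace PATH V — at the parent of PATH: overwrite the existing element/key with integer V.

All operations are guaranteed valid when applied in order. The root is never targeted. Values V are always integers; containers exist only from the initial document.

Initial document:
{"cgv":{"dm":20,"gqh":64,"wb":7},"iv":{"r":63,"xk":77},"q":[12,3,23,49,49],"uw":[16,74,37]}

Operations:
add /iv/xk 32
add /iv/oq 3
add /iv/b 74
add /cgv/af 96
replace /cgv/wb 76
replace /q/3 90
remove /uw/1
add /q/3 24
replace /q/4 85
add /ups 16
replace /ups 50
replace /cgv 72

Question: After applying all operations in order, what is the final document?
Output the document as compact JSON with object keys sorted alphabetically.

Answer: {"cgv":72,"iv":{"b":74,"oq":3,"r":63,"xk":32},"q":[12,3,23,24,85,49],"ups":50,"uw":[16,37]}

Derivation:
After op 1 (add /iv/xk 32): {"cgv":{"dm":20,"gqh":64,"wb":7},"iv":{"r":63,"xk":32},"q":[12,3,23,49,49],"uw":[16,74,37]}
After op 2 (add /iv/oq 3): {"cgv":{"dm":20,"gqh":64,"wb":7},"iv":{"oq":3,"r":63,"xk":32},"q":[12,3,23,49,49],"uw":[16,74,37]}
After op 3 (add /iv/b 74): {"cgv":{"dm":20,"gqh":64,"wb":7},"iv":{"b":74,"oq":3,"r":63,"xk":32},"q":[12,3,23,49,49],"uw":[16,74,37]}
After op 4 (add /cgv/af 96): {"cgv":{"af":96,"dm":20,"gqh":64,"wb":7},"iv":{"b":74,"oq":3,"r":63,"xk":32},"q":[12,3,23,49,49],"uw":[16,74,37]}
After op 5 (replace /cgv/wb 76): {"cgv":{"af":96,"dm":20,"gqh":64,"wb":76},"iv":{"b":74,"oq":3,"r":63,"xk":32},"q":[12,3,23,49,49],"uw":[16,74,37]}
After op 6 (replace /q/3 90): {"cgv":{"af":96,"dm":20,"gqh":64,"wb":76},"iv":{"b":74,"oq":3,"r":63,"xk":32},"q":[12,3,23,90,49],"uw":[16,74,37]}
After op 7 (remove /uw/1): {"cgv":{"af":96,"dm":20,"gqh":64,"wb":76},"iv":{"b":74,"oq":3,"r":63,"xk":32},"q":[12,3,23,90,49],"uw":[16,37]}
After op 8 (add /q/3 24): {"cgv":{"af":96,"dm":20,"gqh":64,"wb":76},"iv":{"b":74,"oq":3,"r":63,"xk":32},"q":[12,3,23,24,90,49],"uw":[16,37]}
After op 9 (replace /q/4 85): {"cgv":{"af":96,"dm":20,"gqh":64,"wb":76},"iv":{"b":74,"oq":3,"r":63,"xk":32},"q":[12,3,23,24,85,49],"uw":[16,37]}
After op 10 (add /ups 16): {"cgv":{"af":96,"dm":20,"gqh":64,"wb":76},"iv":{"b":74,"oq":3,"r":63,"xk":32},"q":[12,3,23,24,85,49],"ups":16,"uw":[16,37]}
After op 11 (replace /ups 50): {"cgv":{"af":96,"dm":20,"gqh":64,"wb":76},"iv":{"b":74,"oq":3,"r":63,"xk":32},"q":[12,3,23,24,85,49],"ups":50,"uw":[16,37]}
After op 12 (replace /cgv 72): {"cgv":72,"iv":{"b":74,"oq":3,"r":63,"xk":32},"q":[12,3,23,24,85,49],"ups":50,"uw":[16,37]}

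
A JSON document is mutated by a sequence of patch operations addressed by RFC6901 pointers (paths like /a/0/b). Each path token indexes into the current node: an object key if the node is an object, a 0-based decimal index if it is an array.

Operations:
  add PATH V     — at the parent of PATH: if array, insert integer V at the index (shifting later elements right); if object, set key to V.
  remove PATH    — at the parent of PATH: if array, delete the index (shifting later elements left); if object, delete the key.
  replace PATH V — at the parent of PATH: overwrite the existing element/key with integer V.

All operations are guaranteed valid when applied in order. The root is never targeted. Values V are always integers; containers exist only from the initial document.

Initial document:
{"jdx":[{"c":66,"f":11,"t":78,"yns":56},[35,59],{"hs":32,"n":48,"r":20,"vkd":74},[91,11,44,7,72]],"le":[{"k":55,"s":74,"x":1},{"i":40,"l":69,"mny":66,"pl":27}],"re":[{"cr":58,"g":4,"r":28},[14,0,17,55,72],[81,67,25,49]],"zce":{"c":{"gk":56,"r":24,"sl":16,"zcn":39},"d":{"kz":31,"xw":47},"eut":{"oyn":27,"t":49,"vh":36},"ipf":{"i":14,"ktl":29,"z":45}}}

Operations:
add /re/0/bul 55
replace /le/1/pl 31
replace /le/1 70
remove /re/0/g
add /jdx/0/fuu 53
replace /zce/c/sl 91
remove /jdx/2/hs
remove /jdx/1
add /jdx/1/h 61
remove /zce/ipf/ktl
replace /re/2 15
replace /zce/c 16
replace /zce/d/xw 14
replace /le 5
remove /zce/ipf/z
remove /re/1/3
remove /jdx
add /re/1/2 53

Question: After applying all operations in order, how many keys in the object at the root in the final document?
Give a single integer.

After op 1 (add /re/0/bul 55): {"jdx":[{"c":66,"f":11,"t":78,"yns":56},[35,59],{"hs":32,"n":48,"r":20,"vkd":74},[91,11,44,7,72]],"le":[{"k":55,"s":74,"x":1},{"i":40,"l":69,"mny":66,"pl":27}],"re":[{"bul":55,"cr":58,"g":4,"r":28},[14,0,17,55,72],[81,67,25,49]],"zce":{"c":{"gk":56,"r":24,"sl":16,"zcn":39},"d":{"kz":31,"xw":47},"eut":{"oyn":27,"t":49,"vh":36},"ipf":{"i":14,"ktl":29,"z":45}}}
After op 2 (replace /le/1/pl 31): {"jdx":[{"c":66,"f":11,"t":78,"yns":56},[35,59],{"hs":32,"n":48,"r":20,"vkd":74},[91,11,44,7,72]],"le":[{"k":55,"s":74,"x":1},{"i":40,"l":69,"mny":66,"pl":31}],"re":[{"bul":55,"cr":58,"g":4,"r":28},[14,0,17,55,72],[81,67,25,49]],"zce":{"c":{"gk":56,"r":24,"sl":16,"zcn":39},"d":{"kz":31,"xw":47},"eut":{"oyn":27,"t":49,"vh":36},"ipf":{"i":14,"ktl":29,"z":45}}}
After op 3 (replace /le/1 70): {"jdx":[{"c":66,"f":11,"t":78,"yns":56},[35,59],{"hs":32,"n":48,"r":20,"vkd":74},[91,11,44,7,72]],"le":[{"k":55,"s":74,"x":1},70],"re":[{"bul":55,"cr":58,"g":4,"r":28},[14,0,17,55,72],[81,67,25,49]],"zce":{"c":{"gk":56,"r":24,"sl":16,"zcn":39},"d":{"kz":31,"xw":47},"eut":{"oyn":27,"t":49,"vh":36},"ipf":{"i":14,"ktl":29,"z":45}}}
After op 4 (remove /re/0/g): {"jdx":[{"c":66,"f":11,"t":78,"yns":56},[35,59],{"hs":32,"n":48,"r":20,"vkd":74},[91,11,44,7,72]],"le":[{"k":55,"s":74,"x":1},70],"re":[{"bul":55,"cr":58,"r":28},[14,0,17,55,72],[81,67,25,49]],"zce":{"c":{"gk":56,"r":24,"sl":16,"zcn":39},"d":{"kz":31,"xw":47},"eut":{"oyn":27,"t":49,"vh":36},"ipf":{"i":14,"ktl":29,"z":45}}}
After op 5 (add /jdx/0/fuu 53): {"jdx":[{"c":66,"f":11,"fuu":53,"t":78,"yns":56},[35,59],{"hs":32,"n":48,"r":20,"vkd":74},[91,11,44,7,72]],"le":[{"k":55,"s":74,"x":1},70],"re":[{"bul":55,"cr":58,"r":28},[14,0,17,55,72],[81,67,25,49]],"zce":{"c":{"gk":56,"r":24,"sl":16,"zcn":39},"d":{"kz":31,"xw":47},"eut":{"oyn":27,"t":49,"vh":36},"ipf":{"i":14,"ktl":29,"z":45}}}
After op 6 (replace /zce/c/sl 91): {"jdx":[{"c":66,"f":11,"fuu":53,"t":78,"yns":56},[35,59],{"hs":32,"n":48,"r":20,"vkd":74},[91,11,44,7,72]],"le":[{"k":55,"s":74,"x":1},70],"re":[{"bul":55,"cr":58,"r":28},[14,0,17,55,72],[81,67,25,49]],"zce":{"c":{"gk":56,"r":24,"sl":91,"zcn":39},"d":{"kz":31,"xw":47},"eut":{"oyn":27,"t":49,"vh":36},"ipf":{"i":14,"ktl":29,"z":45}}}
After op 7 (remove /jdx/2/hs): {"jdx":[{"c":66,"f":11,"fuu":53,"t":78,"yns":56},[35,59],{"n":48,"r":20,"vkd":74},[91,11,44,7,72]],"le":[{"k":55,"s":74,"x":1},70],"re":[{"bul":55,"cr":58,"r":28},[14,0,17,55,72],[81,67,25,49]],"zce":{"c":{"gk":56,"r":24,"sl":91,"zcn":39},"d":{"kz":31,"xw":47},"eut":{"oyn":27,"t":49,"vh":36},"ipf":{"i":14,"ktl":29,"z":45}}}
After op 8 (remove /jdx/1): {"jdx":[{"c":66,"f":11,"fuu":53,"t":78,"yns":56},{"n":48,"r":20,"vkd":74},[91,11,44,7,72]],"le":[{"k":55,"s":74,"x":1},70],"re":[{"bul":55,"cr":58,"r":28},[14,0,17,55,72],[81,67,25,49]],"zce":{"c":{"gk":56,"r":24,"sl":91,"zcn":39},"d":{"kz":31,"xw":47},"eut":{"oyn":27,"t":49,"vh":36},"ipf":{"i":14,"ktl":29,"z":45}}}
After op 9 (add /jdx/1/h 61): {"jdx":[{"c":66,"f":11,"fuu":53,"t":78,"yns":56},{"h":61,"n":48,"r":20,"vkd":74},[91,11,44,7,72]],"le":[{"k":55,"s":74,"x":1},70],"re":[{"bul":55,"cr":58,"r":28},[14,0,17,55,72],[81,67,25,49]],"zce":{"c":{"gk":56,"r":24,"sl":91,"zcn":39},"d":{"kz":31,"xw":47},"eut":{"oyn":27,"t":49,"vh":36},"ipf":{"i":14,"ktl":29,"z":45}}}
After op 10 (remove /zce/ipf/ktl): {"jdx":[{"c":66,"f":11,"fuu":53,"t":78,"yns":56},{"h":61,"n":48,"r":20,"vkd":74},[91,11,44,7,72]],"le":[{"k":55,"s":74,"x":1},70],"re":[{"bul":55,"cr":58,"r":28},[14,0,17,55,72],[81,67,25,49]],"zce":{"c":{"gk":56,"r":24,"sl":91,"zcn":39},"d":{"kz":31,"xw":47},"eut":{"oyn":27,"t":49,"vh":36},"ipf":{"i":14,"z":45}}}
After op 11 (replace /re/2 15): {"jdx":[{"c":66,"f":11,"fuu":53,"t":78,"yns":56},{"h":61,"n":48,"r":20,"vkd":74},[91,11,44,7,72]],"le":[{"k":55,"s":74,"x":1},70],"re":[{"bul":55,"cr":58,"r":28},[14,0,17,55,72],15],"zce":{"c":{"gk":56,"r":24,"sl":91,"zcn":39},"d":{"kz":31,"xw":47},"eut":{"oyn":27,"t":49,"vh":36},"ipf":{"i":14,"z":45}}}
After op 12 (replace /zce/c 16): {"jdx":[{"c":66,"f":11,"fuu":53,"t":78,"yns":56},{"h":61,"n":48,"r":20,"vkd":74},[91,11,44,7,72]],"le":[{"k":55,"s":74,"x":1},70],"re":[{"bul":55,"cr":58,"r":28},[14,0,17,55,72],15],"zce":{"c":16,"d":{"kz":31,"xw":47},"eut":{"oyn":27,"t":49,"vh":36},"ipf":{"i":14,"z":45}}}
After op 13 (replace /zce/d/xw 14): {"jdx":[{"c":66,"f":11,"fuu":53,"t":78,"yns":56},{"h":61,"n":48,"r":20,"vkd":74},[91,11,44,7,72]],"le":[{"k":55,"s":74,"x":1},70],"re":[{"bul":55,"cr":58,"r":28},[14,0,17,55,72],15],"zce":{"c":16,"d":{"kz":31,"xw":14},"eut":{"oyn":27,"t":49,"vh":36},"ipf":{"i":14,"z":45}}}
After op 14 (replace /le 5): {"jdx":[{"c":66,"f":11,"fuu":53,"t":78,"yns":56},{"h":61,"n":48,"r":20,"vkd":74},[91,11,44,7,72]],"le":5,"re":[{"bul":55,"cr":58,"r":28},[14,0,17,55,72],15],"zce":{"c":16,"d":{"kz":31,"xw":14},"eut":{"oyn":27,"t":49,"vh":36},"ipf":{"i":14,"z":45}}}
After op 15 (remove /zce/ipf/z): {"jdx":[{"c":66,"f":11,"fuu":53,"t":78,"yns":56},{"h":61,"n":48,"r":20,"vkd":74},[91,11,44,7,72]],"le":5,"re":[{"bul":55,"cr":58,"r":28},[14,0,17,55,72],15],"zce":{"c":16,"d":{"kz":31,"xw":14},"eut":{"oyn":27,"t":49,"vh":36},"ipf":{"i":14}}}
After op 16 (remove /re/1/3): {"jdx":[{"c":66,"f":11,"fuu":53,"t":78,"yns":56},{"h":61,"n":48,"r":20,"vkd":74},[91,11,44,7,72]],"le":5,"re":[{"bul":55,"cr":58,"r":28},[14,0,17,72],15],"zce":{"c":16,"d":{"kz":31,"xw":14},"eut":{"oyn":27,"t":49,"vh":36},"ipf":{"i":14}}}
After op 17 (remove /jdx): {"le":5,"re":[{"bul":55,"cr":58,"r":28},[14,0,17,72],15],"zce":{"c":16,"d":{"kz":31,"xw":14},"eut":{"oyn":27,"t":49,"vh":36},"ipf":{"i":14}}}
After op 18 (add /re/1/2 53): {"le":5,"re":[{"bul":55,"cr":58,"r":28},[14,0,53,17,72],15],"zce":{"c":16,"d":{"kz":31,"xw":14},"eut":{"oyn":27,"t":49,"vh":36},"ipf":{"i":14}}}
Size at the root: 3

Answer: 3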